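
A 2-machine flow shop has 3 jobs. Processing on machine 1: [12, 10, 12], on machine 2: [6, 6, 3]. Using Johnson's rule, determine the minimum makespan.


Apply Johnson's rule:
  Group 1 (a <= b): []
  Group 2 (a > b): [(1, 12, 6), (2, 10, 6), (3, 12, 3)]
Optimal job order: [1, 2, 3]
Schedule:
  Job 1: M1 done at 12, M2 done at 18
  Job 2: M1 done at 22, M2 done at 28
  Job 3: M1 done at 34, M2 done at 37
Makespan = 37

37


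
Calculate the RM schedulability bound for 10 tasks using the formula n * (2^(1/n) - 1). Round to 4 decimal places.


Compute 2^(1/10) = 1.0717734625
Subtract 1: 1.0717734625 - 1 = 0.0717734625
Multiply by n: 10 * 0.0717734625 = 0.7177346250
Round to 4 dp: 0.7177

0.7177


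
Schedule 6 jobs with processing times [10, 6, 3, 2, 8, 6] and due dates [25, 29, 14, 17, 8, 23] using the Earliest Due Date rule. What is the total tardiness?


Sort by due date (EDD order): [(8, 8), (3, 14), (2, 17), (6, 23), (10, 25), (6, 29)]
Compute completion times and tardiness:
  Job 1: p=8, d=8, C=8, tardiness=max(0,8-8)=0
  Job 2: p=3, d=14, C=11, tardiness=max(0,11-14)=0
  Job 3: p=2, d=17, C=13, tardiness=max(0,13-17)=0
  Job 4: p=6, d=23, C=19, tardiness=max(0,19-23)=0
  Job 5: p=10, d=25, C=29, tardiness=max(0,29-25)=4
  Job 6: p=6, d=29, C=35, tardiness=max(0,35-29)=6
Total tardiness = 10

10


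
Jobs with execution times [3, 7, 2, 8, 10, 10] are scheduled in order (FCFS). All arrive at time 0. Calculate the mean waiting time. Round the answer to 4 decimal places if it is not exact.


FCFS order (as given): [3, 7, 2, 8, 10, 10]
Waiting times:
  Job 1: wait = 0
  Job 2: wait = 3
  Job 3: wait = 10
  Job 4: wait = 12
  Job 5: wait = 20
  Job 6: wait = 30
Sum of waiting times = 75
Average waiting time = 75/6 = 12.5

12.5


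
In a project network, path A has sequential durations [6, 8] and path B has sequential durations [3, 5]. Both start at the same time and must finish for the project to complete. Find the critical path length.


Path A total = 6 + 8 = 14
Path B total = 3 + 5 = 8
Critical path = longest path = max(14, 8) = 14

14


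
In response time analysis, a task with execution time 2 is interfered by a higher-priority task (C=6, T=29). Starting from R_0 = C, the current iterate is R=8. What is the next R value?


R_next = C + ceil(R_prev / T_hp) * C_hp
ceil(8 / 29) = ceil(0.2759) = 1
Interference = 1 * 6 = 6
R_next = 2 + 6 = 8
R_next = R_prev, so the iteration has converged (response time = 8).

8


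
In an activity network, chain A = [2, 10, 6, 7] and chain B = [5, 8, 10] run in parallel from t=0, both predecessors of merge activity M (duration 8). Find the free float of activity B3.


ES(B3) = sum of predecessors on chain B = 13
EF(B3) = ES + duration = 13 + 10 = 23
Successor of B3 is M. ES(M) = max(sum(A), sum(B)) = max(25, 23) = 25
Free float = ES(successor) - EF(current) = 25 - 23 = 2

2


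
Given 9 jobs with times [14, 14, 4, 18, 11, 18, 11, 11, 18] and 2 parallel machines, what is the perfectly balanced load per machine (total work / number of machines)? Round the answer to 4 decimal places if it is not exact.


Total processing time = 14 + 14 + 4 + 18 + 11 + 18 + 11 + 11 + 18 = 119
Number of machines = 2
Ideal balanced load = 119 / 2 = 59.5

59.5


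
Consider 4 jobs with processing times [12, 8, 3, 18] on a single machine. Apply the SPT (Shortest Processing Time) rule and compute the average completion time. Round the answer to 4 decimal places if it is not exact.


Sort jobs by processing time (SPT order): [3, 8, 12, 18]
Compute completion times sequentially:
  Job 1: processing = 3, completes at 3
  Job 2: processing = 8, completes at 11
  Job 3: processing = 12, completes at 23
  Job 4: processing = 18, completes at 41
Sum of completion times = 78
Average completion time = 78/4 = 19.5

19.5


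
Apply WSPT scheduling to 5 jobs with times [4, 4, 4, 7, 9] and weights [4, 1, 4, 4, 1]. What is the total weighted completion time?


Compute p/w ratios and sort ascending (WSPT): [(4, 4), (4, 4), (7, 4), (4, 1), (9, 1)]
Compute weighted completion times:
  Job (p=4,w=4): C=4, w*C=4*4=16
  Job (p=4,w=4): C=8, w*C=4*8=32
  Job (p=7,w=4): C=15, w*C=4*15=60
  Job (p=4,w=1): C=19, w*C=1*19=19
  Job (p=9,w=1): C=28, w*C=1*28=28
Total weighted completion time = 155

155


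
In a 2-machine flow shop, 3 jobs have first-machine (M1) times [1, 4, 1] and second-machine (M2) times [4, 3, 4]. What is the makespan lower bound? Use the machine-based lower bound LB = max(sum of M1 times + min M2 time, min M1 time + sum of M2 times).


LB1 = sum(M1 times) + min(M2 times) = 6 + 3 = 9
LB2 = min(M1 times) + sum(M2 times) = 1 + 11 = 12
Lower bound = max(LB1, LB2) = max(9, 12) = 12

12


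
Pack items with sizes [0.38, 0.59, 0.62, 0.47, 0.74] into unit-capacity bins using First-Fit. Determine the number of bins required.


Place items sequentially using First-Fit:
  Item 0.38 -> new Bin 1
  Item 0.59 -> Bin 1 (now 0.97)
  Item 0.62 -> new Bin 2
  Item 0.47 -> new Bin 3
  Item 0.74 -> new Bin 4
Total bins used = 4

4


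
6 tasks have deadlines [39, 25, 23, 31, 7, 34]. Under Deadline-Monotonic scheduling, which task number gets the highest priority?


Sort tasks by relative deadline (ascending):
  Task 5: deadline = 7
  Task 3: deadline = 23
  Task 2: deadline = 25
  Task 4: deadline = 31
  Task 6: deadline = 34
  Task 1: deadline = 39
Priority order (highest first): [5, 3, 2, 4, 6, 1]
Highest priority task = 5

5


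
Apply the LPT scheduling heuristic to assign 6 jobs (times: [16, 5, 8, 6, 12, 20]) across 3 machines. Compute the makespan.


Sort jobs in decreasing order (LPT): [20, 16, 12, 8, 6, 5]
Assign each job to the least loaded machine:
  Machine 1: jobs [20, 5], load = 25
  Machine 2: jobs [16, 6], load = 22
  Machine 3: jobs [12, 8], load = 20
Makespan = max load = 25

25


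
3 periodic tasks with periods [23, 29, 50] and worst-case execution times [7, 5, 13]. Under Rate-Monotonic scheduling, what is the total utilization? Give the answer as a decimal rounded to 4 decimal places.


Compute individual utilizations (exact fractions):
  Task 1: C/T = 7/23 (approx. 0.3043)
  Task 2: C/T = 5/29 (approx. 0.1724)
  Task 3: C/T = 13/50 (approx. 0.26)
Total utilization U = 7/23 + 5/29 + 13/50 = 24571/33350
Rounded to 4 decimal places: U = 0.7368
RM (Liu & Layland) bound for 3 tasks = 0.779763; compare with U = 24571/33350 (approx. 0.736762)
U <= bound, so schedulable by RM sufficient condition.

0.7368


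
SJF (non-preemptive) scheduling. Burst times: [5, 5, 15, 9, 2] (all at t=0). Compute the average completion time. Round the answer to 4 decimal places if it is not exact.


SJF order (ascending): [2, 5, 5, 9, 15]
Completion times:
  Job 1: burst=2, C=2
  Job 2: burst=5, C=7
  Job 3: burst=5, C=12
  Job 4: burst=9, C=21
  Job 5: burst=15, C=36
Average completion = 78/5 = 15.6

15.6


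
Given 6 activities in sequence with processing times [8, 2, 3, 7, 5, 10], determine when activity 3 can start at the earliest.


Activity 3 starts after activities 1 through 2 complete.
Predecessor durations: [8, 2]
ES = 8 + 2 = 10

10


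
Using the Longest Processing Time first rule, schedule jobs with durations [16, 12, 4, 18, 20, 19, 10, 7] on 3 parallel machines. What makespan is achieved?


Sort jobs in decreasing order (LPT): [20, 19, 18, 16, 12, 10, 7, 4]
Assign each job to the least loaded machine:
  Machine 1: jobs [20, 10, 7], load = 37
  Machine 2: jobs [19, 12, 4], load = 35
  Machine 3: jobs [18, 16], load = 34
Makespan = max load = 37

37


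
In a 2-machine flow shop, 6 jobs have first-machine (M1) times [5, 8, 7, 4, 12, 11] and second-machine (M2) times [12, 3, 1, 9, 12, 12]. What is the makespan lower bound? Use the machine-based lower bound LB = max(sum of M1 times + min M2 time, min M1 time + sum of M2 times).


LB1 = sum(M1 times) + min(M2 times) = 47 + 1 = 48
LB2 = min(M1 times) + sum(M2 times) = 4 + 49 = 53
Lower bound = max(LB1, LB2) = max(48, 53) = 53

53


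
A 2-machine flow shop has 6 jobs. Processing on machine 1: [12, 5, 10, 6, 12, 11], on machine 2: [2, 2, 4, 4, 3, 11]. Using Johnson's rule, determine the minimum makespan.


Apply Johnson's rule:
  Group 1 (a <= b): [(6, 11, 11)]
  Group 2 (a > b): [(3, 10, 4), (4, 6, 4), (5, 12, 3), (1, 12, 2), (2, 5, 2)]
Optimal job order: [6, 3, 4, 5, 1, 2]
Schedule:
  Job 6: M1 done at 11, M2 done at 22
  Job 3: M1 done at 21, M2 done at 26
  Job 4: M1 done at 27, M2 done at 31
  Job 5: M1 done at 39, M2 done at 42
  Job 1: M1 done at 51, M2 done at 53
  Job 2: M1 done at 56, M2 done at 58
Makespan = 58

58


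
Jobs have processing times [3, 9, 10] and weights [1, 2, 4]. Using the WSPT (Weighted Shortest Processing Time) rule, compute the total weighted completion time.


Compute p/w ratios and sort ascending (WSPT): [(10, 4), (3, 1), (9, 2)]
Compute weighted completion times:
  Job (p=10,w=4): C=10, w*C=4*10=40
  Job (p=3,w=1): C=13, w*C=1*13=13
  Job (p=9,w=2): C=22, w*C=2*22=44
Total weighted completion time = 97

97


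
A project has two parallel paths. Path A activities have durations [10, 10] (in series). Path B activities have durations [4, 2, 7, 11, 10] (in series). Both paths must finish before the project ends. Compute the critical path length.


Path A total = 10 + 10 = 20
Path B total = 4 + 2 + 7 + 11 + 10 = 34
Critical path = longest path = max(20, 34) = 34

34


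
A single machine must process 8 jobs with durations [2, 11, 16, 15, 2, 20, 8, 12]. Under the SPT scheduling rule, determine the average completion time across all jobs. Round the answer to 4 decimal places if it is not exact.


Sort jobs by processing time (SPT order): [2, 2, 8, 11, 12, 15, 16, 20]
Compute completion times sequentially:
  Job 1: processing = 2, completes at 2
  Job 2: processing = 2, completes at 4
  Job 3: processing = 8, completes at 12
  Job 4: processing = 11, completes at 23
  Job 5: processing = 12, completes at 35
  Job 6: processing = 15, completes at 50
  Job 7: processing = 16, completes at 66
  Job 8: processing = 20, completes at 86
Sum of completion times = 278
Average completion time = 278/8 = 34.75

34.75


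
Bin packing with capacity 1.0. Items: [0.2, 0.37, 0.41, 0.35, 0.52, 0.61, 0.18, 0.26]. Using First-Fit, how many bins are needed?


Place items sequentially using First-Fit:
  Item 0.2 -> new Bin 1
  Item 0.37 -> Bin 1 (now 0.57)
  Item 0.41 -> Bin 1 (now 0.98)
  Item 0.35 -> new Bin 2
  Item 0.52 -> Bin 2 (now 0.87)
  Item 0.61 -> new Bin 3
  Item 0.18 -> Bin 3 (now 0.79)
  Item 0.26 -> new Bin 4
Total bins used = 4

4


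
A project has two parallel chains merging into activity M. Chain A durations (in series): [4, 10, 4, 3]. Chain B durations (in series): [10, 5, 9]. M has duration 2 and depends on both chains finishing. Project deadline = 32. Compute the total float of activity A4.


Forward pass: ES(A4) = sum of predecessors on chain A = 18
EF = ES + duration = 18 + 3 = 21
Backward pass: LF(M) = deadline = 32; LS(M) = 32 - 2 = 30
LF(A4) = LS(M) - sum(successors on chain A) = 30 - 0 = 30
LS = LF - duration = 30 - 3 = 27
Total float = LS - ES = 27 - 18 = 9

9


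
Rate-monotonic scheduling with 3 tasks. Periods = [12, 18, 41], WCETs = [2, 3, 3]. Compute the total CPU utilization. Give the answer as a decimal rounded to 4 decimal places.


Compute individual utilizations (exact fractions):
  Task 1: C/T = 2/12 = 1/6 (approx. 0.1667)
  Task 2: C/T = 3/18 = 1/6 (approx. 0.1667)
  Task 3: C/T = 3/41 (approx. 0.0732)
Total utilization U = 1/6 + 1/6 + 3/41 = 50/123
Rounded to 4 decimal places: U = 0.4065
RM (Liu & Layland) bound for 3 tasks = 0.779763; compare with U = 50/123 (approx. 0.406504)
U <= bound, so schedulable by RM sufficient condition.

0.4065


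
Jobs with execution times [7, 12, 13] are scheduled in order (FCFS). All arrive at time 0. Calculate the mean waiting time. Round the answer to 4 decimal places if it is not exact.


FCFS order (as given): [7, 12, 13]
Waiting times:
  Job 1: wait = 0
  Job 2: wait = 7
  Job 3: wait = 19
Sum of waiting times = 26
Average waiting time = 26/3 = 8.6667

8.6667


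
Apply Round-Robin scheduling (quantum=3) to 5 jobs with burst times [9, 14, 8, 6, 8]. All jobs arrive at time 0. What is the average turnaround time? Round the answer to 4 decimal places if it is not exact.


Time quantum = 3
Execution trace:
  J1 runs 3 units, time = 3
  J2 runs 3 units, time = 6
  J3 runs 3 units, time = 9
  J4 runs 3 units, time = 12
  J5 runs 3 units, time = 15
  J1 runs 3 units, time = 18
  J2 runs 3 units, time = 21
  J3 runs 3 units, time = 24
  J4 runs 3 units, time = 27
  J5 runs 3 units, time = 30
  J1 runs 3 units, time = 33
  J2 runs 3 units, time = 36
  J3 runs 2 units, time = 38
  J5 runs 2 units, time = 40
  J2 runs 3 units, time = 43
  J2 runs 2 units, time = 45
Finish times: [33, 45, 38, 27, 40]
Average turnaround = 183/5 = 36.6

36.6


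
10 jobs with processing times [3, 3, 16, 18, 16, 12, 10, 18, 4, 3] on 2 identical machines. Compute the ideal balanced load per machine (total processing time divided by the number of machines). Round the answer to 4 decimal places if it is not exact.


Total processing time = 3 + 3 + 16 + 18 + 16 + 12 + 10 + 18 + 4 + 3 = 103
Number of machines = 2
Ideal balanced load = 103 / 2 = 51.5

51.5


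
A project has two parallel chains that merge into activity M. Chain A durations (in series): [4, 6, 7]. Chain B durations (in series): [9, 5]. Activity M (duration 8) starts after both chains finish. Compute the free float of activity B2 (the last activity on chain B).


ES(B2) = sum of predecessors on chain B = 9
EF(B2) = ES + duration = 9 + 5 = 14
Successor of B2 is M. ES(M) = max(sum(A), sum(B)) = max(17, 14) = 17
Free float = ES(successor) - EF(current) = 17 - 14 = 3

3


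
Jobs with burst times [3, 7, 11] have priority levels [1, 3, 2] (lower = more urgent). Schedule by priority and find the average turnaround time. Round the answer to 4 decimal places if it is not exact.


Sort by priority (ascending = highest first):
Order: [(1, 3), (2, 11), (3, 7)]
Completion times:
  Priority 1, burst=3, C=3
  Priority 2, burst=11, C=14
  Priority 3, burst=7, C=21
Average turnaround = 38/3 = 12.6667

12.6667


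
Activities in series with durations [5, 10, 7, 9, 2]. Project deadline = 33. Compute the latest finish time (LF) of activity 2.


LF(activity 2) = deadline - sum of successor durations
Successors: activities 3 through 5 with durations [7, 9, 2]
Sum of successor durations = 18
LF = 33 - 18 = 15

15


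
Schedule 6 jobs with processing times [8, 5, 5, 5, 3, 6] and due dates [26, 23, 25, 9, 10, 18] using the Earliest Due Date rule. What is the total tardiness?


Sort by due date (EDD order): [(5, 9), (3, 10), (6, 18), (5, 23), (5, 25), (8, 26)]
Compute completion times and tardiness:
  Job 1: p=5, d=9, C=5, tardiness=max(0,5-9)=0
  Job 2: p=3, d=10, C=8, tardiness=max(0,8-10)=0
  Job 3: p=6, d=18, C=14, tardiness=max(0,14-18)=0
  Job 4: p=5, d=23, C=19, tardiness=max(0,19-23)=0
  Job 5: p=5, d=25, C=24, tardiness=max(0,24-25)=0
  Job 6: p=8, d=26, C=32, tardiness=max(0,32-26)=6
Total tardiness = 6

6


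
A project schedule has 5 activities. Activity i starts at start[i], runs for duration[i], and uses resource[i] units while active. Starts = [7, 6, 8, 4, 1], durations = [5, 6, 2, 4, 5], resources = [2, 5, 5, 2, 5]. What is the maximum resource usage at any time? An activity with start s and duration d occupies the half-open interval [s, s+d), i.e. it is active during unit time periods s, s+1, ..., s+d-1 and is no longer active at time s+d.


Each activity i is active on [start_i, start_i + duration_i).
Compute total resource usage per time slot:
  t=0: active resources = [], total = 0
  t=1: active resources = [5], total = 5
  t=2: active resources = [5], total = 5
  t=3: active resources = [5], total = 5
  t=4: active resources = [2, 5], total = 7
  t=5: active resources = [2, 5], total = 7
  t=6: active resources = [5, 2], total = 7
  t=7: active resources = [2, 5, 2], total = 9
  t=8: active resources = [2, 5, 5], total = 12
  t=9: active resources = [2, 5, 5], total = 12
  t=10: active resources = [2, 5], total = 7
  t=11: active resources = [2, 5], total = 7
Peak resource demand = 12

12


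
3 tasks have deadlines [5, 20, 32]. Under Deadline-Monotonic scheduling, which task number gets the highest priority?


Sort tasks by relative deadline (ascending):
  Task 1: deadline = 5
  Task 2: deadline = 20
  Task 3: deadline = 32
Priority order (highest first): [1, 2, 3]
Highest priority task = 1

1


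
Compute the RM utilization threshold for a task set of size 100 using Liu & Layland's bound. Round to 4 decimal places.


Compute 2^(1/100) = 1.0069555501
Subtract 1: 1.0069555501 - 1 = 0.0069555501
Multiply by n: 100 * 0.0069555501 = 0.6955550100
Round to 4 dp: 0.6956

0.6956


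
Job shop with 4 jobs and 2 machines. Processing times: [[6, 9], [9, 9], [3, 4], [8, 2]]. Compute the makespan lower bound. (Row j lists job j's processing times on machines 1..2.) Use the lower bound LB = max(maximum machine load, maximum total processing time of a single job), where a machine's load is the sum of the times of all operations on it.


Machine loads:
  Machine 1: 6 + 9 + 3 + 8 = 26
  Machine 2: 9 + 9 + 4 + 2 = 24
Max machine load = 26
Job totals:
  Job 1: 15
  Job 2: 18
  Job 3: 7
  Job 4: 10
Max job total = 18
Lower bound = max(26, 18) = 26

26


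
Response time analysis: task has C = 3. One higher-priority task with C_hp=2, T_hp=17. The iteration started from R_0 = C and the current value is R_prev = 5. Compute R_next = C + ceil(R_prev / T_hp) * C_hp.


R_next = C + ceil(R_prev / T_hp) * C_hp
ceil(5 / 17) = ceil(0.2941) = 1
Interference = 1 * 2 = 2
R_next = 3 + 2 = 5
R_next = R_prev, so the iteration has converged (response time = 5).

5


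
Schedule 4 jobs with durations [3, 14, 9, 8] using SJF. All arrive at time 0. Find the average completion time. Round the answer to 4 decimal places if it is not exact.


SJF order (ascending): [3, 8, 9, 14]
Completion times:
  Job 1: burst=3, C=3
  Job 2: burst=8, C=11
  Job 3: burst=9, C=20
  Job 4: burst=14, C=34
Average completion = 68/4 = 17.0

17.0


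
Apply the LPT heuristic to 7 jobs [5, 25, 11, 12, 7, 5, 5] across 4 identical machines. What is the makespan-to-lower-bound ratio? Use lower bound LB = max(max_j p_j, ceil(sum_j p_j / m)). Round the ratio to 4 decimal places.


LPT order: [25, 12, 11, 7, 5, 5, 5]
Machine loads after assignment: [25, 17, 16, 12]
LPT makespan = 25
Lower bound = max(max_job, ceil(total/4)) = max(25, 18) = 25
Ratio = 25 / 25 = 1.0

1.0


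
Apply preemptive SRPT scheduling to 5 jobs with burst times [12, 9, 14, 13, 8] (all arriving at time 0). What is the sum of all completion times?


Since all jobs arrive at t=0, SRPT equals SPT ordering.
SPT order: [8, 9, 12, 13, 14]
Completion times:
  Job 1: p=8, C=8
  Job 2: p=9, C=17
  Job 3: p=12, C=29
  Job 4: p=13, C=42
  Job 5: p=14, C=56
Total completion time = 8 + 17 + 29 + 42 + 56 = 152

152


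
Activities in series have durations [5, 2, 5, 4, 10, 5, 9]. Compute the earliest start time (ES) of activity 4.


Activity 4 starts after activities 1 through 3 complete.
Predecessor durations: [5, 2, 5]
ES = 5 + 2 + 5 = 12

12


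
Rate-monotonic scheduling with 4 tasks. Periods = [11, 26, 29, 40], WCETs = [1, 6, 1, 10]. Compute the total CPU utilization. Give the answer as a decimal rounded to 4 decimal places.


Compute individual utilizations (exact fractions):
  Task 1: C/T = 1/11 (approx. 0.0909)
  Task 2: C/T = 6/26 = 3/13 (approx. 0.2308)
  Task 3: C/T = 1/29 (approx. 0.0345)
  Task 4: C/T = 10/40 = 1/4 (approx. 0.25)
Total utilization U = 1/11 + 3/13 + 1/29 + 1/4 = 10055/16588
Rounded to 4 decimal places: U = 0.6062
RM (Liu & Layland) bound for 4 tasks = 0.756828; compare with U = 10055/16588 (approx. 0.606161)
U <= bound, so schedulable by RM sufficient condition.

0.6062


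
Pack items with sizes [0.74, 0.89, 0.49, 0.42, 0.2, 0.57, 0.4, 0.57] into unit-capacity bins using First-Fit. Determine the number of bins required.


Place items sequentially using First-Fit:
  Item 0.74 -> new Bin 1
  Item 0.89 -> new Bin 2
  Item 0.49 -> new Bin 3
  Item 0.42 -> Bin 3 (now 0.91)
  Item 0.2 -> Bin 1 (now 0.94)
  Item 0.57 -> new Bin 4
  Item 0.4 -> Bin 4 (now 0.97)
  Item 0.57 -> new Bin 5
Total bins used = 5

5


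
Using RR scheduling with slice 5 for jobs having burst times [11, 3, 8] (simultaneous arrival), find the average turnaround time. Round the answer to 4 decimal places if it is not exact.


Time quantum = 5
Execution trace:
  J1 runs 5 units, time = 5
  J2 runs 3 units, time = 8
  J3 runs 5 units, time = 13
  J1 runs 5 units, time = 18
  J3 runs 3 units, time = 21
  J1 runs 1 units, time = 22
Finish times: [22, 8, 21]
Average turnaround = 51/3 = 17.0

17.0


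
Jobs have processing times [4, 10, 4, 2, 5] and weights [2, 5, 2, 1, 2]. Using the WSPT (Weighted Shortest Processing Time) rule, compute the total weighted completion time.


Compute p/w ratios and sort ascending (WSPT): [(4, 2), (10, 5), (4, 2), (2, 1), (5, 2)]
Compute weighted completion times:
  Job (p=4,w=2): C=4, w*C=2*4=8
  Job (p=10,w=5): C=14, w*C=5*14=70
  Job (p=4,w=2): C=18, w*C=2*18=36
  Job (p=2,w=1): C=20, w*C=1*20=20
  Job (p=5,w=2): C=25, w*C=2*25=50
Total weighted completion time = 184

184


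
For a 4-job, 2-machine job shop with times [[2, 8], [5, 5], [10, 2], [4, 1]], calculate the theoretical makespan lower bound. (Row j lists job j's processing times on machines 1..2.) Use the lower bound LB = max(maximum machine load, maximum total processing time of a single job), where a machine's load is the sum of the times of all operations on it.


Machine loads:
  Machine 1: 2 + 5 + 10 + 4 = 21
  Machine 2: 8 + 5 + 2 + 1 = 16
Max machine load = 21
Job totals:
  Job 1: 10
  Job 2: 10
  Job 3: 12
  Job 4: 5
Max job total = 12
Lower bound = max(21, 12) = 21

21


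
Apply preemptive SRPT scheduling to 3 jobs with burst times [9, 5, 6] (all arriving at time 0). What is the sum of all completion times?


Since all jobs arrive at t=0, SRPT equals SPT ordering.
SPT order: [5, 6, 9]
Completion times:
  Job 1: p=5, C=5
  Job 2: p=6, C=11
  Job 3: p=9, C=20
Total completion time = 5 + 11 + 20 = 36

36


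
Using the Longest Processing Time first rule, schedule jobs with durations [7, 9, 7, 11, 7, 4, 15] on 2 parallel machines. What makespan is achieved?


Sort jobs in decreasing order (LPT): [15, 11, 9, 7, 7, 7, 4]
Assign each job to the least loaded machine:
  Machine 1: jobs [15, 7, 7], load = 29
  Machine 2: jobs [11, 9, 7, 4], load = 31
Makespan = max load = 31

31


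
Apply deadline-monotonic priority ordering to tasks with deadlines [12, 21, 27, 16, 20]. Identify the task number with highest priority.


Sort tasks by relative deadline (ascending):
  Task 1: deadline = 12
  Task 4: deadline = 16
  Task 5: deadline = 20
  Task 2: deadline = 21
  Task 3: deadline = 27
Priority order (highest first): [1, 4, 5, 2, 3]
Highest priority task = 1

1


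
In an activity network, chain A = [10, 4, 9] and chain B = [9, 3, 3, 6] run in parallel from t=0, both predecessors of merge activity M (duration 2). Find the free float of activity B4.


ES(B4) = sum of predecessors on chain B = 15
EF(B4) = ES + duration = 15 + 6 = 21
Successor of B4 is M. ES(M) = max(sum(A), sum(B)) = max(23, 21) = 23
Free float = ES(successor) - EF(current) = 23 - 21 = 2

2


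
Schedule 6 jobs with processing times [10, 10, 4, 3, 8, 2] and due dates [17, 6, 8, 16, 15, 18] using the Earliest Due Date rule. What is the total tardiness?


Sort by due date (EDD order): [(10, 6), (4, 8), (8, 15), (3, 16), (10, 17), (2, 18)]
Compute completion times and tardiness:
  Job 1: p=10, d=6, C=10, tardiness=max(0,10-6)=4
  Job 2: p=4, d=8, C=14, tardiness=max(0,14-8)=6
  Job 3: p=8, d=15, C=22, tardiness=max(0,22-15)=7
  Job 4: p=3, d=16, C=25, tardiness=max(0,25-16)=9
  Job 5: p=10, d=17, C=35, tardiness=max(0,35-17)=18
  Job 6: p=2, d=18, C=37, tardiness=max(0,37-18)=19
Total tardiness = 63

63


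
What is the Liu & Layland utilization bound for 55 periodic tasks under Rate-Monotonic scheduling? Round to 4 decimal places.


Compute 2^(1/55) = 1.0126824244
Subtract 1: 1.0126824244 - 1 = 0.0126824244
Multiply by n: 55 * 0.0126824244 = 0.6975333420
Round to 4 dp: 0.6975

0.6975


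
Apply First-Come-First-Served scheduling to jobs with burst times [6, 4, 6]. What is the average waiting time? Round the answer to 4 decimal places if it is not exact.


FCFS order (as given): [6, 4, 6]
Waiting times:
  Job 1: wait = 0
  Job 2: wait = 6
  Job 3: wait = 10
Sum of waiting times = 16
Average waiting time = 16/3 = 5.3333

5.3333


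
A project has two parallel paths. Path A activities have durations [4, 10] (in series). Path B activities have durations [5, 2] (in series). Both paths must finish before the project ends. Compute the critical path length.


Path A total = 4 + 10 = 14
Path B total = 5 + 2 = 7
Critical path = longest path = max(14, 7) = 14

14


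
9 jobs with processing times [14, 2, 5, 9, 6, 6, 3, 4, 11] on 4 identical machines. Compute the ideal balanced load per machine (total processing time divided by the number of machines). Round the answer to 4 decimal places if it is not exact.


Total processing time = 14 + 2 + 5 + 9 + 6 + 6 + 3 + 4 + 11 = 60
Number of machines = 4
Ideal balanced load = 60 / 4 = 15.0

15.0


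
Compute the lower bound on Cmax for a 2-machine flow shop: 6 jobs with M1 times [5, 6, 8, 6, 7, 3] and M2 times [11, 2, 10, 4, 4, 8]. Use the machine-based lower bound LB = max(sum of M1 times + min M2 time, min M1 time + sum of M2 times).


LB1 = sum(M1 times) + min(M2 times) = 35 + 2 = 37
LB2 = min(M1 times) + sum(M2 times) = 3 + 39 = 42
Lower bound = max(LB1, LB2) = max(37, 42) = 42

42


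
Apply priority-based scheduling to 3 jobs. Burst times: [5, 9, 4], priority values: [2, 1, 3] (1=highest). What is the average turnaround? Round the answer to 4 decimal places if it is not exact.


Sort by priority (ascending = highest first):
Order: [(1, 9), (2, 5), (3, 4)]
Completion times:
  Priority 1, burst=9, C=9
  Priority 2, burst=5, C=14
  Priority 3, burst=4, C=18
Average turnaround = 41/3 = 13.6667

13.6667


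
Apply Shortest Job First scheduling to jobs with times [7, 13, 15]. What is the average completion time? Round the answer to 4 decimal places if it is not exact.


SJF order (ascending): [7, 13, 15]
Completion times:
  Job 1: burst=7, C=7
  Job 2: burst=13, C=20
  Job 3: burst=15, C=35
Average completion = 62/3 = 20.6667

20.6667


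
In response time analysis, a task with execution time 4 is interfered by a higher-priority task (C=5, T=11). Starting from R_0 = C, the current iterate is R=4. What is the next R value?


R_next = C + ceil(R_prev / T_hp) * C_hp
ceil(4 / 11) = ceil(0.3636) = 1
Interference = 1 * 5 = 5
R_next = 4 + 5 = 9

9


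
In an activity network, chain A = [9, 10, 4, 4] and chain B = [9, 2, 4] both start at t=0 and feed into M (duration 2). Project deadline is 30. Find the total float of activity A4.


Forward pass: ES(A4) = sum of predecessors on chain A = 23
EF = ES + duration = 23 + 4 = 27
Backward pass: LF(M) = deadline = 30; LS(M) = 30 - 2 = 28
LF(A4) = LS(M) - sum(successors on chain A) = 28 - 0 = 28
LS = LF - duration = 28 - 4 = 24
Total float = LS - ES = 24 - 23 = 1

1


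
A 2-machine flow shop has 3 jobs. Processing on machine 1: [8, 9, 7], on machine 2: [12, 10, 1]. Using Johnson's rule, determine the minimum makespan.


Apply Johnson's rule:
  Group 1 (a <= b): [(1, 8, 12), (2, 9, 10)]
  Group 2 (a > b): [(3, 7, 1)]
Optimal job order: [1, 2, 3]
Schedule:
  Job 1: M1 done at 8, M2 done at 20
  Job 2: M1 done at 17, M2 done at 30
  Job 3: M1 done at 24, M2 done at 31
Makespan = 31

31


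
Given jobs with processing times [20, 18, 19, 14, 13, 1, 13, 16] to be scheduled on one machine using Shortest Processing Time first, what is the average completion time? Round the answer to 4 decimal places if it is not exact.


Sort jobs by processing time (SPT order): [1, 13, 13, 14, 16, 18, 19, 20]
Compute completion times sequentially:
  Job 1: processing = 1, completes at 1
  Job 2: processing = 13, completes at 14
  Job 3: processing = 13, completes at 27
  Job 4: processing = 14, completes at 41
  Job 5: processing = 16, completes at 57
  Job 6: processing = 18, completes at 75
  Job 7: processing = 19, completes at 94
  Job 8: processing = 20, completes at 114
Sum of completion times = 423
Average completion time = 423/8 = 52.875

52.875


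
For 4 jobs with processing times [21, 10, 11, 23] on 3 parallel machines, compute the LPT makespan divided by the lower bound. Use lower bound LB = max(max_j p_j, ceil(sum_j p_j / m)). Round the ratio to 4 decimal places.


LPT order: [23, 21, 11, 10]
Machine loads after assignment: [23, 21, 21]
LPT makespan = 23
Lower bound = max(max_job, ceil(total/3)) = max(23, 22) = 23
Ratio = 23 / 23 = 1.0

1.0


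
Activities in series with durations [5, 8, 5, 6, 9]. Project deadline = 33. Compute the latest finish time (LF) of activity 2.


LF(activity 2) = deadline - sum of successor durations
Successors: activities 3 through 5 with durations [5, 6, 9]
Sum of successor durations = 20
LF = 33 - 20 = 13

13


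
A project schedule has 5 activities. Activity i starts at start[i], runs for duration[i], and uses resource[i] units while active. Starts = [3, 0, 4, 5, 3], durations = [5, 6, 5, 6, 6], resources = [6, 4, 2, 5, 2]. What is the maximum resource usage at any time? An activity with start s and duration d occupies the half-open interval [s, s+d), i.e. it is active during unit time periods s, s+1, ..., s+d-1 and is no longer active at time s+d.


Each activity i is active on [start_i, start_i + duration_i).
Compute total resource usage per time slot:
  t=0: active resources = [4], total = 4
  t=1: active resources = [4], total = 4
  t=2: active resources = [4], total = 4
  t=3: active resources = [6, 4, 2], total = 12
  t=4: active resources = [6, 4, 2, 2], total = 14
  t=5: active resources = [6, 4, 2, 5, 2], total = 19
  t=6: active resources = [6, 2, 5, 2], total = 15
  t=7: active resources = [6, 2, 5, 2], total = 15
  t=8: active resources = [2, 5, 2], total = 9
  t=9: active resources = [5], total = 5
  t=10: active resources = [5], total = 5
Peak resource demand = 19

19


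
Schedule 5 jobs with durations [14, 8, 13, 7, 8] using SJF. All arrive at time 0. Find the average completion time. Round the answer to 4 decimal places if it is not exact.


SJF order (ascending): [7, 8, 8, 13, 14]
Completion times:
  Job 1: burst=7, C=7
  Job 2: burst=8, C=15
  Job 3: burst=8, C=23
  Job 4: burst=13, C=36
  Job 5: burst=14, C=50
Average completion = 131/5 = 26.2

26.2


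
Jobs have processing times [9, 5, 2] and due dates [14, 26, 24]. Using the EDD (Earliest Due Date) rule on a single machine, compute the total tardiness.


Sort by due date (EDD order): [(9, 14), (2, 24), (5, 26)]
Compute completion times and tardiness:
  Job 1: p=9, d=14, C=9, tardiness=max(0,9-14)=0
  Job 2: p=2, d=24, C=11, tardiness=max(0,11-24)=0
  Job 3: p=5, d=26, C=16, tardiness=max(0,16-26)=0
Total tardiness = 0

0


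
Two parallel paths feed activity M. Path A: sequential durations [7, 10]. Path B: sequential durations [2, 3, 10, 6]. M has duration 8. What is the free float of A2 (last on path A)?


ES(A2) = sum of predecessors on chain A = 7
EF(A2) = ES + duration = 7 + 10 = 17
Successor of A2 is M. ES(M) = max(sum(A), sum(B)) = max(17, 21) = 21
Free float = ES(successor) - EF(current) = 21 - 17 = 4

4


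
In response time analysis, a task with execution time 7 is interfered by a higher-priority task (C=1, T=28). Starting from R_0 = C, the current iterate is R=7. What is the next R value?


R_next = C + ceil(R_prev / T_hp) * C_hp
ceil(7 / 28) = ceil(0.25) = 1
Interference = 1 * 1 = 1
R_next = 7 + 1 = 8

8


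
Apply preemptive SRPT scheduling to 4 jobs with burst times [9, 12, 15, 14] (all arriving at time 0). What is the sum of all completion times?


Since all jobs arrive at t=0, SRPT equals SPT ordering.
SPT order: [9, 12, 14, 15]
Completion times:
  Job 1: p=9, C=9
  Job 2: p=12, C=21
  Job 3: p=14, C=35
  Job 4: p=15, C=50
Total completion time = 9 + 21 + 35 + 50 = 115

115


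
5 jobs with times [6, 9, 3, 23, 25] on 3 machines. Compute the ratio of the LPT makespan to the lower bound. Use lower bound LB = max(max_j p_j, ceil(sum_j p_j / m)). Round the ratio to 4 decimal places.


LPT order: [25, 23, 9, 6, 3]
Machine loads after assignment: [25, 23, 18]
LPT makespan = 25
Lower bound = max(max_job, ceil(total/3)) = max(25, 22) = 25
Ratio = 25 / 25 = 1.0

1.0


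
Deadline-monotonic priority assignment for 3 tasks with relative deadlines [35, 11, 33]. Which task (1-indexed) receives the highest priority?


Sort tasks by relative deadline (ascending):
  Task 2: deadline = 11
  Task 3: deadline = 33
  Task 1: deadline = 35
Priority order (highest first): [2, 3, 1]
Highest priority task = 2

2


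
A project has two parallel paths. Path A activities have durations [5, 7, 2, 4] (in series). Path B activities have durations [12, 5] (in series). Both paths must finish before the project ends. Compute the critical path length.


Path A total = 5 + 7 + 2 + 4 = 18
Path B total = 12 + 5 = 17
Critical path = longest path = max(18, 17) = 18

18


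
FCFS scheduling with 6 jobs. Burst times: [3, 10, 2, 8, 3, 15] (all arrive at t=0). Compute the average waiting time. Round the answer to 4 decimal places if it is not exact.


FCFS order (as given): [3, 10, 2, 8, 3, 15]
Waiting times:
  Job 1: wait = 0
  Job 2: wait = 3
  Job 3: wait = 13
  Job 4: wait = 15
  Job 5: wait = 23
  Job 6: wait = 26
Sum of waiting times = 80
Average waiting time = 80/6 = 13.3333

13.3333


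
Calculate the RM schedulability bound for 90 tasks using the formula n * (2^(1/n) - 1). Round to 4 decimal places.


Compute 2^(1/90) = 1.0077313692
Subtract 1: 1.0077313692 - 1 = 0.0077313692
Multiply by n: 90 * 0.0077313692 = 0.6958232280
Round to 4 dp: 0.6958

0.6958


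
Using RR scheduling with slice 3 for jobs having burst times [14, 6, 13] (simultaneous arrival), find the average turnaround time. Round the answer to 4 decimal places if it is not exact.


Time quantum = 3
Execution trace:
  J1 runs 3 units, time = 3
  J2 runs 3 units, time = 6
  J3 runs 3 units, time = 9
  J1 runs 3 units, time = 12
  J2 runs 3 units, time = 15
  J3 runs 3 units, time = 18
  J1 runs 3 units, time = 21
  J3 runs 3 units, time = 24
  J1 runs 3 units, time = 27
  J3 runs 3 units, time = 30
  J1 runs 2 units, time = 32
  J3 runs 1 units, time = 33
Finish times: [32, 15, 33]
Average turnaround = 80/3 = 26.6667

26.6667


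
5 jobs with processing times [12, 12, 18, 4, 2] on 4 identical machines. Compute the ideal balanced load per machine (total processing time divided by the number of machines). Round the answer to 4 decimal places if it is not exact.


Total processing time = 12 + 12 + 18 + 4 + 2 = 48
Number of machines = 4
Ideal balanced load = 48 / 4 = 12.0

12.0


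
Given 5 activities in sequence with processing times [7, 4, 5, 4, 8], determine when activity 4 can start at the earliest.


Activity 4 starts after activities 1 through 3 complete.
Predecessor durations: [7, 4, 5]
ES = 7 + 4 + 5 = 16

16


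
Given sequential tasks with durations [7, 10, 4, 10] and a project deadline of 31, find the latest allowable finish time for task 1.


LF(activity 1) = deadline - sum of successor durations
Successors: activities 2 through 4 with durations [10, 4, 10]
Sum of successor durations = 24
LF = 31 - 24 = 7

7


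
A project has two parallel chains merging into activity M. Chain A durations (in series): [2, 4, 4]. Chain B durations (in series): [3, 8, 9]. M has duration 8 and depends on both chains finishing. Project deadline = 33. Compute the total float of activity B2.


Forward pass: ES(B2) = sum of predecessors on chain B = 3
EF = ES + duration = 3 + 8 = 11
Backward pass: LF(M) = deadline = 33; LS(M) = 33 - 8 = 25
LF(B2) = LS(M) - sum(successors on chain B) = 25 - 9 = 16
LS = LF - duration = 16 - 8 = 8
Total float = LS - ES = 8 - 3 = 5

5


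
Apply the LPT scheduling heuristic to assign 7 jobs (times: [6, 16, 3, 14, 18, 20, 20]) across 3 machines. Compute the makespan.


Sort jobs in decreasing order (LPT): [20, 20, 18, 16, 14, 6, 3]
Assign each job to the least loaded machine:
  Machine 1: jobs [20, 14], load = 34
  Machine 2: jobs [20, 6, 3], load = 29
  Machine 3: jobs [18, 16], load = 34
Makespan = max load = 34

34


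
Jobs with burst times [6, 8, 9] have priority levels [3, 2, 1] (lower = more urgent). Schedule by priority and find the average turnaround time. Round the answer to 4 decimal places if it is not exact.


Sort by priority (ascending = highest first):
Order: [(1, 9), (2, 8), (3, 6)]
Completion times:
  Priority 1, burst=9, C=9
  Priority 2, burst=8, C=17
  Priority 3, burst=6, C=23
Average turnaround = 49/3 = 16.3333

16.3333


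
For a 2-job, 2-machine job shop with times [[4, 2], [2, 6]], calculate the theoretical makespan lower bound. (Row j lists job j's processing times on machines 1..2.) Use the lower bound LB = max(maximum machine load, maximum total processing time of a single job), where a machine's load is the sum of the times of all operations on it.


Machine loads:
  Machine 1: 4 + 2 = 6
  Machine 2: 2 + 6 = 8
Max machine load = 8
Job totals:
  Job 1: 6
  Job 2: 8
Max job total = 8
Lower bound = max(8, 8) = 8

8


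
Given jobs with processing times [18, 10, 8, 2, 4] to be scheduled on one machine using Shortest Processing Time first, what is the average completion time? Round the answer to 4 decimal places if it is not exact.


Sort jobs by processing time (SPT order): [2, 4, 8, 10, 18]
Compute completion times sequentially:
  Job 1: processing = 2, completes at 2
  Job 2: processing = 4, completes at 6
  Job 3: processing = 8, completes at 14
  Job 4: processing = 10, completes at 24
  Job 5: processing = 18, completes at 42
Sum of completion times = 88
Average completion time = 88/5 = 17.6

17.6


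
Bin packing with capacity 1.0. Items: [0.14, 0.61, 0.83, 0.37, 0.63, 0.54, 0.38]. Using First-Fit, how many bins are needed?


Place items sequentially using First-Fit:
  Item 0.14 -> new Bin 1
  Item 0.61 -> Bin 1 (now 0.75)
  Item 0.83 -> new Bin 2
  Item 0.37 -> new Bin 3
  Item 0.63 -> Bin 3 (now 1.0)
  Item 0.54 -> new Bin 4
  Item 0.38 -> Bin 4 (now 0.92)
Total bins used = 4

4


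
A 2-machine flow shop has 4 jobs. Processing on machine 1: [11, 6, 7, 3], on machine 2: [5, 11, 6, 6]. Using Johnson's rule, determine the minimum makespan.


Apply Johnson's rule:
  Group 1 (a <= b): [(4, 3, 6), (2, 6, 11)]
  Group 2 (a > b): [(3, 7, 6), (1, 11, 5)]
Optimal job order: [4, 2, 3, 1]
Schedule:
  Job 4: M1 done at 3, M2 done at 9
  Job 2: M1 done at 9, M2 done at 20
  Job 3: M1 done at 16, M2 done at 26
  Job 1: M1 done at 27, M2 done at 32
Makespan = 32

32


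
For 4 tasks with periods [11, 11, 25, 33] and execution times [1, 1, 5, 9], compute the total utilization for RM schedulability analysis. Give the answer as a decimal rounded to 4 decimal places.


Compute individual utilizations (exact fractions):
  Task 1: C/T = 1/11 (approx. 0.0909)
  Task 2: C/T = 1/11 (approx. 0.0909)
  Task 3: C/T = 5/25 = 1/5 (approx. 0.2)
  Task 4: C/T = 9/33 = 3/11 (approx. 0.2727)
Total utilization U = 1/11 + 1/11 + 1/5 + 3/11 = 36/55
Rounded to 4 decimal places: U = 0.6545
RM (Liu & Layland) bound for 4 tasks = 0.756828; compare with U = 36/55 (approx. 0.654545)
U <= bound, so schedulable by RM sufficient condition.

0.6545


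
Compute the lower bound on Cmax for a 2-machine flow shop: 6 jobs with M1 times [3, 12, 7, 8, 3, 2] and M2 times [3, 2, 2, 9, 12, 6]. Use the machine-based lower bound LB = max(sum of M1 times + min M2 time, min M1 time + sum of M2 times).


LB1 = sum(M1 times) + min(M2 times) = 35 + 2 = 37
LB2 = min(M1 times) + sum(M2 times) = 2 + 34 = 36
Lower bound = max(LB1, LB2) = max(37, 36) = 37

37
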